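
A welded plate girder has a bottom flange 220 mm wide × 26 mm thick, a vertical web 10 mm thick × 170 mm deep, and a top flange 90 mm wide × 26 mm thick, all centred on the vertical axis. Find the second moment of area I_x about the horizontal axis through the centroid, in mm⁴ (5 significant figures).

I_x ≈ 7.0715 × 10⁷ mm⁴

Decompose the section into non-overlapping parts with the origin at the bottom-left of its bounding rectangle.
Bottom plate: 220 × 26, A = 5 720 mm², y = 13 mm, Ī = 322226.7 mm⁴.
Web plate: 10 × 170, A = 1 700 mm², y = 111 mm, Ī = 4 094 167 mm⁴.
Top plate: 90 × 26, A = 2 340 mm², y = 209 mm, Ī = 131 820 mm⁴.
Centroid: ȳ = ΣA·y / ΣA = 77.06148 mm.
Transfer each piece to the horizontal axis through the centroid using Ī + A·d² with d = y − 77.06148:
  bottom plate: d = -64.06148 mm → contributes +23 796 378 mm⁴
  web plate: d = 33.93852 mm → contributes +6 052 267 mm⁴
  top plate: d = 131.9385 mm → contributes +40 866 012 mm⁴
Total I = 70 714 656 mm⁴.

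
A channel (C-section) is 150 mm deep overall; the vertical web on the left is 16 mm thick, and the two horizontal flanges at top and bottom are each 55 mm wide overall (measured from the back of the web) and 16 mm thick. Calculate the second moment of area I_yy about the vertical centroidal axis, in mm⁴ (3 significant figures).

I_yy ≈ 8.30 × 10⁵ mm⁴

Split into non-overlapping primitives; take the origin at the lower-left of the bounding box.
Web: 16 × 150, A = 2 400 mm², x = 8 mm, Ī = 51 200 mm⁴.
Top flange (beyond web): 39 × 16, A = 624 mm², x = 35.5 mm, Ī = 79 092 mm⁴.
Bottom flange (beyond web): 39 × 16, A = 624 mm², x = 35.5 mm, Ī = 79 092 mm⁴.
Centroid: x̄ = ΣA·x / ΣA = 17.408 mm.
Transfer each piece to the vertical centroidal axis using Ī + A·d² with d = x − 17.408:
  web: d = -9.4079 mm → contributes +263 620 mm⁴
  top flange (beyond web): d = 18.092 mm → contributes +283 342 mm⁴
  bottom flange (beyond web): d = 18.092 mm → contributes +283 342 mm⁴
Total I = 830 305 mm⁴.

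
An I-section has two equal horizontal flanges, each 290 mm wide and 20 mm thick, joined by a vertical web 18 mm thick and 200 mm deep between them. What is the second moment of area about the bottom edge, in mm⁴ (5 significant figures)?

Treat the section as a set of non-overlapping primitives; coordinates are from the bounding-box lower-left.
Bottom flange: 290 × 20, A = 5 800 mm², y = 10 mm, Ī = 193333.3 mm⁴.
Web: 18 × 200, A = 3 600 mm², y = 120 mm, Ī = 12 000 000 mm⁴.
Top flange: 290 × 20, A = 5 800 mm², y = 230 mm, Ī = 193333.3 mm⁴.
Transfer each piece to a horizontal axis along the bottom face using Ī + A·d² with d = y − 0:
  bottom flange: d = 10 mm → contributes +773333.3 mm⁴
  web: d = 120 mm → contributes +63 840 000 mm⁴
  top flange: d = 230 mm → contributes +307 013 333 mm⁴
Total I = 371 626 667 mm⁴.

I_base ≈ 3.7163 × 10⁸ mm⁴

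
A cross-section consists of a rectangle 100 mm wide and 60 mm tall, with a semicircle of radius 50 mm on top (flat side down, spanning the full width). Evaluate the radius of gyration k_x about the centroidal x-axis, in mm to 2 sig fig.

k_x ≈ 30 mm

Break the section into simple shapes (no overlaps), measuring from the bottom-left corner of the bounding box.
Rectangular body: 100 × 60, A = 6 000 mm², y = 30 mm, Ī = 1 800 000 mm⁴.
Semicircular cap: semicircle r = 50, A = 3 927 mm², y = 81.22 mm, Ī = 685 981 mm⁴.
Centroid: ȳ = ΣA·y / ΣA = 50.26 mm.
Transfer each piece to the centroidal x-axis using Ī + A·d² with d = y − 50.26:
  rectangular body: d = -20.26 mm → contributes +4 263 350 mm⁴
  semicircular cap: d = 30.96 mm → contributes +4 449 702 mm⁴
Total I = 8 713 052 mm⁴.
Radius of gyration: k = √(I/A) = √(8 713 052 / 9 927) = 29.63 mm.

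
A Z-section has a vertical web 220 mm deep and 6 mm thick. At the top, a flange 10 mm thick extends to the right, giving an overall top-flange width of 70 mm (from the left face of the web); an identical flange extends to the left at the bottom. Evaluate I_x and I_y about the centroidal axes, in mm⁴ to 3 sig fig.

Break the section into simple shapes (no overlaps), measuring from the bottom-left corner of the bounding box.
Web: 6 × 220, A = 1 320 mm², y = 110 mm, Ī = 5 324 000 mm⁴.
Top flange (beyond web): 64 × 10, A = 640 mm², y = 215 mm, Ī = 5333.3 mm⁴.
Bottom flange (beyond web): 64 × 10, A = 640 mm², y = 5 mm, Ī = 5333.3 mm⁴.
Centroid: ȳ = ΣA·y / ΣA = 110 mm.
Transfer each piece to the centroidal x-axis using Ī + A·d² with d = y − 110:
  web: d = 0 mm → contributes +5 324 000 mm⁴
  top flange (beyond web): d = 105 mm → contributes +7 061 333 mm⁴
  bottom flange (beyond web): d = -105 mm → contributes +7 061 333 mm⁴
Total I = 19 446 667 mm⁴.
For the y-axis: x̄ = 67 mm.
Repeating about the centroidal y-axis gives I_y = 2 008 867 mm⁴.

I_x ≈ 1.94 × 10⁷ mm⁴, I_y ≈ 2.01 × 10⁶ mm⁴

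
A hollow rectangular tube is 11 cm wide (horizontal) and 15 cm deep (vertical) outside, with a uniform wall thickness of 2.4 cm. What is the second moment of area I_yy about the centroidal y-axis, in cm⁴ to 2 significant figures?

I_yy ≈ 1500 cm⁴

Treat the section as a set of non-overlapping primitives; coordinates are from the bounding-box lower-left.
Outer rectangle: 11 × 15, A = 165 cm², x = 5.5 cm, Ī = 1 664 cm⁴.
Inner void (subtracted): 6.2 × 10.2, A = 63.24 cm², x = 5.5 cm, Ī = 202.6 cm⁴.
By symmetry the centroid is at mid-width, x̄ = 5.5 cm.
All pieces are centred on the centroidal y-axis, so I = ΣĪ (holes subtracted) = 1 461 cm⁴.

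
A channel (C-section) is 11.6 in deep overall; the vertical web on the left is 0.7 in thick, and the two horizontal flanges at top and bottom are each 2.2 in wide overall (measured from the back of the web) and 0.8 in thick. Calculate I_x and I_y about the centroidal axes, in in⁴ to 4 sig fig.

I_x ≈ 161.2 in⁴, I_y ≈ 3.023 in⁴

Treat the section as a set of non-overlapping primitives; coordinates are from the bounding-box lower-left.
Web: 0.7 × 11.6, A = 8.12 in², y = 5.8 in, Ī = 91.0523 in⁴.
Top flange (beyond web): 1.5 × 0.8, A = 1.2 in², y = 11.2 in, Ī = 0.064 in⁴.
Bottom flange (beyond web): 1.5 × 0.8, A = 1.2 in², y = 0.4 in, Ī = 0.064 in⁴.
By symmetry the centroid is at mid-height, ȳ = 5.8 in.
Transfer each piece to the centroidal x-axis using Ī + A·d² with d = y − 5.8:
  web: d = 0 in → contributes +91.0523 in⁴
  top flange (beyond web): d = 5.4 in → contributes +35.056 in⁴
  bottom flange (beyond web): d = -5.4 in → contributes +35.056 in⁴
Total I = 161.164 in⁴.
For the y-axis: x̄ = 0.600951 in.
Repeating about the centroidal y-axis gives I_y = 3.02306 in⁴.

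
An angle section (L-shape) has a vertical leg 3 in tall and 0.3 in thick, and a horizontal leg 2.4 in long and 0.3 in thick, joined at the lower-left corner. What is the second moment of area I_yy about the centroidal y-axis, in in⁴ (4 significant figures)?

I_yy ≈ 0.7719 in⁴

Decompose the section into non-overlapping parts with the origin at the bottom-left of its bounding rectangle.
Vertical leg: 0.3 × 3, A = 0.9 in², x = 0.15 in, Ī = 0.00675 in⁴.
Horizontal leg (remainder): 2.1 × 0.3, A = 0.63 in², x = 1.35 in, Ī = 0.231525 in⁴.
Centroid: x̄ = ΣA·x / ΣA = 0.644118 in.
Transfer each piece to the centroidal y-axis using Ī + A·d² with d = x − 0.644118:
  vertical leg: d = -0.494118 in → contributes +0.226487 in⁴
  horizontal leg (remainder): d = 0.705882 in → contributes +0.545435 in⁴
Total I = 0.771922 in⁴.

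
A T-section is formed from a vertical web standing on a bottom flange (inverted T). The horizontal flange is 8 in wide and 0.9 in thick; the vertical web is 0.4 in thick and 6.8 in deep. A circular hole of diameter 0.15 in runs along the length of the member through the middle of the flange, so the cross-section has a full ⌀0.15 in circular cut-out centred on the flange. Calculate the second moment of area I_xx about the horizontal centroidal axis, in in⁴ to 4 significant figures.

I_xx ≈ 40.21 in⁴

Decompose the section into non-overlapping parts with the origin at the bottom-left of its bounding rectangle.
Flange: 8 × 0.9, A = 7.2 in², y = 0.45 in, Ī = 0.486 in⁴.
Web: 0.4 × 6.8, A = 2.72 in², y = 4.3 in, Ī = 10.4811 in⁴.
Hole (subtracted): ⌀0.15, A = 0.0176715 in², y = 0.45 in, Ī = 0.0000248505 in⁴.
Centroid: ȳ = ΣA·y / ΣA = 1.50753 in.
Transfer each piece to the horizontal centroidal axis using Ī + A·d² with d = y − 1.50753:
  flange: d = -1.05753 in → contributes +8.53825 in⁴
  web: d = 2.79247 in → contributes +31.6913 in⁴
  hole: d = -1.05753 in → contributes −0.019788 in⁴
Total I = 40.2098 in⁴.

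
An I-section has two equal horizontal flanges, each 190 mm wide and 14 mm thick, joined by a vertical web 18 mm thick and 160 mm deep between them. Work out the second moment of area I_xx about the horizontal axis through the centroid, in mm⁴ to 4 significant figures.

Decompose the section into non-overlapping parts with the origin at the bottom-left of its bounding rectangle.
Bottom flange: 190 × 14, A = 2 660 mm², y = 7 mm, Ī = 43446.7 mm⁴.
Web: 18 × 160, A = 2 880 mm², y = 94 mm, Ī = 6 144 000 mm⁴.
Top flange: 190 × 14, A = 2 660 mm², y = 181 mm, Ī = 43446.7 mm⁴.
By symmetry the centroid is at mid-height, ȳ = 94 mm.
Transfer each piece to the horizontal axis through the centroid using Ī + A·d² with d = y − 94:
  bottom flange: d = -87 mm → contributes +20 176 987 mm⁴
  web: d = 0 mm → contributes +6 144 000 mm⁴
  top flange: d = 87 mm → contributes +20 176 987 mm⁴
Total I = 46 497 973 mm⁴.

I_xx ≈ 4.650 × 10⁷ mm⁴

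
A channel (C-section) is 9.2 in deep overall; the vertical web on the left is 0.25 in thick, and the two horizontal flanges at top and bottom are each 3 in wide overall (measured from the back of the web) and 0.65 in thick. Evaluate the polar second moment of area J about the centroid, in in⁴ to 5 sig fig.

Treat the section as a set of non-overlapping primitives; coordinates are from the bounding-box lower-left.
Web: 0.25 × 9.2, A = 2.3 in², y = 4.6 in, Ī = 16.22267 in⁴.
Top flange (beyond web): 2.75 × 0.65, A = 1.7875 in², y = 8.875 in, Ī = 0.0629349 in⁴.
Bottom flange (beyond web): 2.75 × 0.65, A = 1.7875 in², y = 0.325 in, Ī = 0.0629349 in⁴.
By symmetry the centroid is at mid-height, ȳ = 4.6 in.
Transfer each piece to the centroidal x-axis using Ī + A·d² with d = y − 4.6:
  web: d = 0 in → contributes +16.22267 in⁴
  top flange (beyond web): d = 4.275 in → contributes +32.73061 in⁴
  bottom flange (beyond web): d = -4.275 in → contributes +32.73061 in⁴
Total I = 81.6839 in⁴.
For the y-axis: x̄ = 1.037766 in.
Repeating about the centroidal y-axis gives I_y = 5.414017 in⁴.
Polar second moment: J = I_x + I_y = 87.09791 in⁴.

J ≈ 87.098 in⁴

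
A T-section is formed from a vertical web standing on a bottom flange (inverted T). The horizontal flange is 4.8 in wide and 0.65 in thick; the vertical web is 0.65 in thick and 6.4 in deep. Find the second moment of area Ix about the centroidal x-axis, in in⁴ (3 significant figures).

Treat the section as a set of non-overlapping primitives; coordinates are from the bounding-box lower-left.
Flange: 4.8 × 0.65, A = 3.12 in², y = 0.325 in, Ī = 0.10985 in⁴.
Web: 0.65 × 6.4, A = 4.16 in², y = 3.85 in, Ī = 14.199 in⁴.
Centroid: ȳ = ΣA·y / ΣA = 2.3393 in.
Transfer each piece to the centroidal x-axis using Ī + A·d² with d = y − 2.3393:
  flange: d = -2.0143 in → contributes +12.769 in⁴
  web: d = 1.5107 in → contributes +23.694 in⁴
Total I = 36.462 in⁴.

Ix ≈ 36.5 in⁴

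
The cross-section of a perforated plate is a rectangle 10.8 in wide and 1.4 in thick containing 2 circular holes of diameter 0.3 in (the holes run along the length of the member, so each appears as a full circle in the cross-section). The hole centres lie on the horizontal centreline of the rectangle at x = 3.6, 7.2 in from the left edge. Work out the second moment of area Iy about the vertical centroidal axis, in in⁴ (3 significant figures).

Iy ≈ 147 in⁴

Decompose the section into non-overlapping parts with the origin at the bottom-left of its bounding rectangle.
Plate: 10.8 × 1.4, A = 15.12 in², x = 5.4 in, Ī = 146.97 in⁴.
Hole 1 (subtracted): ⌀0.3, A = 0.070686 in², x = 3.6 in, Ī = 0.00039761 in⁴.
Hole 2 (subtracted): ⌀0.3, A = 0.070686 in², x = 7.2 in, Ī = 0.00039761 in⁴.
By symmetry the centroid is at mid-width, x̄ = 5.4 in.
Transfer each piece to the vertical centroidal axis using Ī + A·d² with d = x − 5.4:
  plate: d = 0 in → contributes +146.97 in⁴
  hole 1: d = -1.8 in → contributes −0.22942 in⁴
  hole 2: d = 1.8 in → contributes −0.22942 in⁴
Total I = 146.51 in⁴.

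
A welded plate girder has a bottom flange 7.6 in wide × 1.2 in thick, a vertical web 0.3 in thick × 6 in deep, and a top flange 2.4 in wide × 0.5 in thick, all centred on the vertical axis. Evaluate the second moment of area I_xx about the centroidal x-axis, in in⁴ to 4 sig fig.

I_xx ≈ 68.33 in⁴

Decompose the section into non-overlapping parts with the origin at the bottom-left of its bounding rectangle.
Bottom plate: 7.6 × 1.2, A = 9.12 in², y = 0.6 in, Ī = 1.0944 in⁴.
Web plate: 0.3 × 6, A = 1.8 in², y = 4.2 in, Ī = 5.4 in⁴.
Top plate: 2.4 × 0.5, A = 1.2 in², y = 7.45 in, Ī = 0.025 in⁴.
Centroid: ȳ = ΣA·y / ΣA = 1.81287 in.
Transfer each piece to the centroidal x-axis using Ī + A·d² with d = y − 1.81287:
  bottom plate: d = -1.21287 in → contributes +14.5104 in⁴
  web plate: d = 2.38713 in → contributes +15.6571 in⁴
  top plate: d = 5.63713 in → contributes +38.1577 in⁴
Total I = 68.3252 in⁴.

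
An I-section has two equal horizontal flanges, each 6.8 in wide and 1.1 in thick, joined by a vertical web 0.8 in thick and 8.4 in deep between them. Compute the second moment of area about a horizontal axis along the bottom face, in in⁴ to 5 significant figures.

I_base ≈ 987.55 in⁴

Treat the section as a set of non-overlapping primitives; coordinates are from the bounding-box lower-left.
Bottom flange: 6.8 × 1.1, A = 7.48 in², y = 0.55 in, Ī = 0.7542333 in⁴.
Web: 0.8 × 8.4, A = 6.72 in², y = 5.3 in, Ī = 39.5136 in⁴.
Top flange: 6.8 × 1.1, A = 7.48 in², y = 10.05 in, Ī = 0.7542333 in⁴.
Transfer each piece to the bottom edge using Ī + A·d² with d = y − 0:
  bottom flange: d = 0.55 in → contributes +3.016933 in⁴
  web: d = 5.3 in → contributes +228.2784 in⁴
  top flange: d = 10.05 in → contributes +756.2529 in⁴
Total I = 987.5483 in⁴.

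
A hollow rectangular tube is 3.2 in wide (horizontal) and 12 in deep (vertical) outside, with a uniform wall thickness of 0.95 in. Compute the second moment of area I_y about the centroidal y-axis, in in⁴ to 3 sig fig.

I_y ≈ 30.9 in⁴

Break the section into simple shapes (no overlaps), measuring from the bottom-left corner of the bounding box.
Outer rectangle: 3.2 × 12, A = 38.4 in², x = 1.6 in, Ī = 32.768 in⁴.
Inner void (subtracted): 1.3 × 10.1, A = 13.13 in², x = 1.6 in, Ī = 1.8491 in⁴.
By symmetry the centroid is at mid-width, x̄ = 1.6 in.
All pieces are centred on the centroidal y-axis, so I = ΣĪ (holes subtracted) = 30.919 in⁴.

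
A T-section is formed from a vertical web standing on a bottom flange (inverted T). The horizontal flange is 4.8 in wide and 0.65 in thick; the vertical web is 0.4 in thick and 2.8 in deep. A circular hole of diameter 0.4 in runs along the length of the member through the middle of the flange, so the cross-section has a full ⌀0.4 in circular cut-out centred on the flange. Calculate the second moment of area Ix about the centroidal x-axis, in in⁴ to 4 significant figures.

Ix ≈ 3.266 in⁴

Treat the section as a set of non-overlapping primitives; coordinates are from the bounding-box lower-left.
Flange: 4.8 × 0.65, A = 3.12 in², y = 0.325 in, Ī = 0.10985 in⁴.
Web: 0.4 × 2.8, A = 1.12 in², y = 2.05 in, Ī = 0.731733 in⁴.
Hole (subtracted): ⌀0.4, A = 0.125664 in², y = 0.325 in, Ī = 0.00125664 in⁴.
Centroid: ȳ = ΣA·y / ΣA = 0.794578 in.
Transfer each piece to the centroidal x-axis using Ī + A·d² with d = y − 0.794578:
  flange: d = -0.469578 in → contributes +0.79782 in⁴
  web: d = 1.25542 in → contributes +2.49695 in⁴
  hole: d = -0.469578 in → contributes −0.0289659 in⁴
Total I = 3.2658 in⁴.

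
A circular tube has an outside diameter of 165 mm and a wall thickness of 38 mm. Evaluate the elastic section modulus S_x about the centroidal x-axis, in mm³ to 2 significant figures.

S_x ≈ 4.0 × 10⁵ mm³

Decompose the section into non-overlapping parts with the origin at the bottom-left of its bounding rectangle.
Outer circle: ⌀165, A = 21 382 mm², y = 82.5 mm, Ī = 36 383 601 mm⁴.
Bore (subtracted): ⌀89, A = 6 221 mm², y = 82.5 mm, Ī = 3 079 853 mm⁴.
By symmetry the centroid is at mid-height, ȳ = 82.5 mm.
All pieces are centred on the centroidal x-axis, so I = ΣĪ (holes subtracted) = 33 303 748 mm⁴.
Extreme fibre distance c = 82.5 mm; S = I/c = 403 682 mm³.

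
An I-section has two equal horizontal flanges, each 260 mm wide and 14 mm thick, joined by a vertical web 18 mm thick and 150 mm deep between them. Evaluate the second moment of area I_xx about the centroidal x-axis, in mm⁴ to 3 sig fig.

I_xx ≈ 5.41 × 10⁷ mm⁴

Treat the section as a set of non-overlapping primitives; coordinates are from the bounding-box lower-left.
Bottom flange: 260 × 14, A = 3 640 mm², y = 7 mm, Ī = 59 453 mm⁴.
Web: 18 × 150, A = 2 700 mm², y = 89 mm, Ī = 5 062 500 mm⁴.
Top flange: 260 × 14, A = 3 640 mm², y = 171 mm, Ī = 59 453 mm⁴.
By symmetry the centroid is at mid-height, ȳ = 89 mm.
Transfer each piece to the centroidal x-axis using Ī + A·d² with d = y − 89:
  bottom flange: d = -82 mm → contributes +24 534 813 mm⁴
  web: d = 0 mm → contributes +5 062 500 mm⁴
  top flange: d = 82 mm → contributes +24 534 813 mm⁴
Total I = 54 132 127 mm⁴.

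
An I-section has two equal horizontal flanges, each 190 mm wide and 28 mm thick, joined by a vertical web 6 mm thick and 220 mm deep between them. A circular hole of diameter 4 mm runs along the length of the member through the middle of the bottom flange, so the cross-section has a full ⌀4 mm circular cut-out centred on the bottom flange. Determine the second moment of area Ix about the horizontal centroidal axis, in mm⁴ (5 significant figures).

Ix ≈ 1.6943 × 10⁸ mm⁴

Treat the section as a set of non-overlapping primitives; coordinates are from the bounding-box lower-left.
Bottom flange: 190 × 28, A = 5 320 mm², y = 14 mm, Ī = 347573.3 mm⁴.
Web: 6 × 220, A = 1 320 mm², y = 138 mm, Ī = 5 324 000 mm⁴.
Top flange: 190 × 28, A = 5 320 mm², y = 262 mm, Ī = 347573.3 mm⁴.
Hole (subtracted): ⌀4, A = 12.56637 mm², y = 14 mm, Ī = 12.56637 mm⁴.
Centroid: ȳ = ΣA·y / ΣA = 138.1304 mm.
Transfer each piece to the horizontal centroidal axis using Ī + A·d² with d = y − 138.1304:
  bottom flange: d = -124.1304 mm → contributes +82 320 060 mm⁴
  web: d = -0.1304238 mm → contributes +5 324 022 mm⁴
  top flange: d = 123.8696 mm → contributes +81 975 908 mm⁴
  hole: d = -124.1304 mm → contributes −193639.8 mm⁴
Total I = 169 426 350 mm⁴.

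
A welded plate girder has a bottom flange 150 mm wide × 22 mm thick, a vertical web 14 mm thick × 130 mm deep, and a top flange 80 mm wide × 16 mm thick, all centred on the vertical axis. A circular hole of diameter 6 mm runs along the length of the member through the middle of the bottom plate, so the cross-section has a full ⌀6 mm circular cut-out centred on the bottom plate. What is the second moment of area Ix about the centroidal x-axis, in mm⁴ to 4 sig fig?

Split into non-overlapping primitives; take the origin at the lower-left of the bounding box.
Bottom plate: 150 × 22, A = 3 300 mm², y = 11 mm, Ī = 133 100 mm⁴.
Web plate: 14 × 130, A = 1 820 mm², y = 87 mm, Ī = 2 563 167 mm⁴.
Top plate: 80 × 16, A = 1 280 mm², y = 160 mm, Ī = 27306.7 mm⁴.
Hole (subtracted): ⌀6, A = 28.2743 mm², y = 11 mm, Ī = 63.6173 mm⁴.
Centroid: ȳ = ΣA·y / ΣA = 62.6406 mm.
Transfer each piece to the centroidal x-axis using Ī + A·d² with d = y − 62.6406:
  bottom plate: d = -51.6406 mm → contributes +8 933 394 mm⁴
  web plate: d = 24.3594 mm → contributes +3 643 115 mm⁴
  top plate: d = 97.3594 mm → contributes +12 160 228 mm⁴
  hole: d = -51.6406 mm → contributes −75464.4 mm⁴
Total I = 24 661 273 mm⁴.

Ix ≈ 2.466 × 10⁷ mm⁴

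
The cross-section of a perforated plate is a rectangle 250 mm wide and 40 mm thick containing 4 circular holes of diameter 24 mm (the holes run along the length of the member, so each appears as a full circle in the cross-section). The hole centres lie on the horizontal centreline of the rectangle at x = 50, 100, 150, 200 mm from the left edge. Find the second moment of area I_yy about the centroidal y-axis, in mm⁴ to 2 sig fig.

Split into non-overlapping primitives; take the origin at the lower-left of the bounding box.
Plate: 250 × 40, A = 10 000 mm², x = 125 mm, Ī = 52 083 333 mm⁴.
Hole 1 (subtracted): ⌀24, A = 452.4 mm², x = 50 mm, Ī = 16 286 mm⁴.
Hole 2 (subtracted): ⌀24, A = 452.4 mm², x = 100 mm, Ī = 16 286 mm⁴.
Hole 3 (subtracted): ⌀24, A = 452.4 mm², x = 150 mm, Ī = 16 286 mm⁴.
Hole 4 (subtracted): ⌀24, A = 452.4 mm², x = 200 mm, Ī = 16 286 mm⁴.
By symmetry the centroid is at mid-width, x̄ = 125 mm.
Transfer each piece to the centroidal y-axis using Ī + A·d² with d = x − 125:
  plate: d = 0 mm → contributes +52 083 333 mm⁴
  hole 1: d = -75 mm → contributes −2 560 976 mm⁴
  hole 2: d = -25 mm → contributes −299 029 mm⁴
  hole 3: d = 25 mm → contributes −299 029 mm⁴
  hole 4: d = 75 mm → contributes −2 560 976 mm⁴
Total I = 46 363 322 mm⁴.

I_yy ≈ 4.6 × 10⁷ mm⁴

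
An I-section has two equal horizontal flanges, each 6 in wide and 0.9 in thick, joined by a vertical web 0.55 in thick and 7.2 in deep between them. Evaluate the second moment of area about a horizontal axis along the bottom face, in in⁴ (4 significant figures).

Break the section into simple shapes (no overlaps), measuring from the bottom-left corner of the bounding box.
Bottom flange: 6 × 0.9, A = 5.4 in², y = 0.45 in, Ī = 0.3645 in⁴.
Web: 0.55 × 7.2, A = 3.96 in², y = 4.5 in, Ī = 17.1072 in⁴.
Top flange: 6 × 0.9, A = 5.4 in², y = 8.55 in, Ī = 0.3645 in⁴.
Transfer each piece to the base of the section using Ī + A·d² with d = y − 0:
  bottom flange: d = 0.45 in → contributes +1.458 in⁴
  web: d = 4.5 in → contributes +97.2972 in⁴
  top flange: d = 8.55 in → contributes +395.118 in⁴
Total I = 493.873 in⁴.

I_base ≈ 493.9 in⁴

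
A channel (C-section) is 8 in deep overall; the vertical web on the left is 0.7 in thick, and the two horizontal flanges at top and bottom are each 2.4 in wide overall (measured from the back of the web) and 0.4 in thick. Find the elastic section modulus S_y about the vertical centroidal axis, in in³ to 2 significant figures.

Decompose the section into non-overlapping parts with the origin at the bottom-left of its bounding rectangle.
Web: 0.7 × 8, A = 5.6 in², x = 0.35 in, Ī = 0.2287 in⁴.
Top flange (beyond web): 1.7 × 0.4, A = 0.68 in², x = 1.55 in, Ī = 0.1638 in⁴.
Bottom flange (beyond web): 1.7 × 0.4, A = 0.68 in², x = 1.55 in, Ī = 0.1638 in⁴.
Centroid: x̄ = ΣA·x / ΣA = 0.5845 in.
Transfer each piece to the vertical centroidal axis using Ī + A·d² with d = x − 0.5845:
  web: d = -0.2345 in → contributes +0.5366 in⁴
  top flange (beyond web): d = 0.9655 in → contributes +0.7977 in⁴
  bottom flange (beyond web): d = 0.9655 in → contributes +0.7977 in⁴
Total I = 2.132 in⁴.
Extreme fibre distance c = 1.816 in; S = I/c = 1.174 in³.

S_y ≈ 1.2 in³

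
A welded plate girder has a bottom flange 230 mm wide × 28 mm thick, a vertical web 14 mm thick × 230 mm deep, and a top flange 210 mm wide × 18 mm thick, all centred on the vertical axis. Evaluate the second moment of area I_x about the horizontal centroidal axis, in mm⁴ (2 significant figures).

I_x ≈ 1.7 × 10⁸ mm⁴

Treat the section as a set of non-overlapping primitives; coordinates are from the bounding-box lower-left.
Bottom plate: 230 × 28, A = 6 440 mm², y = 14 mm, Ī = 420 747 mm⁴.
Web plate: 14 × 230, A = 3 220 mm², y = 143 mm, Ī = 14 194 833 mm⁴.
Top plate: 210 × 18, A = 3 780 mm², y = 267 mm, Ī = 102 060 mm⁴.
Centroid: ȳ = ΣA·y / ΣA = 116.1 mm.
Transfer each piece to the horizontal centroidal axis using Ī + A·d² with d = y − 116.1:
  bottom plate: d = -102.1 mm → contributes +67 504 642 mm⁴
  web plate: d = 26.94 mm → contributes +16 531 358 mm⁴
  top plate: d = 150.9 mm → contributes +86 218 507 mm⁴
Total I = 170 254 508 mm⁴.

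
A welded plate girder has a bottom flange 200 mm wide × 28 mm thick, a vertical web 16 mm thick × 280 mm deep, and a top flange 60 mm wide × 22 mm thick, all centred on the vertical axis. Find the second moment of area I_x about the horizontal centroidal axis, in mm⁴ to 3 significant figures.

I_x ≈ 1.54 × 10⁸ mm⁴

Decompose the section into non-overlapping parts with the origin at the bottom-left of its bounding rectangle.
Bottom plate: 200 × 28, A = 5 600 mm², y = 14 mm, Ī = 365 867 mm⁴.
Web plate: 16 × 280, A = 4 480 mm², y = 168 mm, Ī = 29 269 333 mm⁴.
Top plate: 60 × 22, A = 1 320 mm², y = 319 mm, Ī = 53 240 mm⁴.
Centroid: ȳ = ΣA·y / ΣA = 109.84 mm.
Transfer each piece to the horizontal centroidal axis using Ī + A·d² with d = y − 109.84:
  bottom plate: d = -95.835 mm → contributes +51 798 305 mm⁴
  web plate: d = 58.165 mm → contributes +44 425 877 mm⁴
  top plate: d = 209.16 mm → contributes +57 803 188 mm⁴
Total I = 154 027 370 mm⁴.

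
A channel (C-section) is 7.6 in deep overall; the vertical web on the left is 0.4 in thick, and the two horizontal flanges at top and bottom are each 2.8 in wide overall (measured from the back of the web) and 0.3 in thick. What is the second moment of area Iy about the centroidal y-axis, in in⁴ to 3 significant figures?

Decompose the section into non-overlapping parts with the origin at the bottom-left of its bounding rectangle.
Web: 0.4 × 7.6, A = 3.04 in², x = 0.2 in, Ī = 0.040533 in⁴.
Top flange (beyond web): 2.4 × 0.3, A = 0.72 in², x = 1.6 in, Ī = 0.3456 in⁴.
Bottom flange (beyond web): 2.4 × 0.3, A = 0.72 in², x = 1.6 in, Ī = 0.3456 in⁴.
Centroid: x̄ = ΣA·x / ΣA = 0.65 in.
Transfer each piece to the centroidal y-axis using Ī + A·d² with d = x − 0.65:
  web: d = -0.45 in → contributes +0.65613 in⁴
  top flange (beyond web): d = 0.95 in → contributes +0.9954 in⁴
  bottom flange (beyond web): d = 0.95 in → contributes +0.9954 in⁴
Total I = 2.6469 in⁴.

Iy ≈ 2.65 in⁴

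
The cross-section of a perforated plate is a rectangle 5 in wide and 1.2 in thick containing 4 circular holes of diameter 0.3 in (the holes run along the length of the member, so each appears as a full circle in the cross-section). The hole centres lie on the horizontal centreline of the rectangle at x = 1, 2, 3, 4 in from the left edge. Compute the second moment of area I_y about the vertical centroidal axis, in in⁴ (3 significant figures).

Split into non-overlapping primitives; take the origin at the lower-left of the bounding box.
Plate: 5 × 1.2, A = 6 in², x = 2.5 in, Ī = 12.5 in⁴.
Hole 1 (subtracted): ⌀0.3, A = 0.070686 in², x = 1 in, Ī = 0.00039761 in⁴.
Hole 2 (subtracted): ⌀0.3, A = 0.070686 in², x = 2 in, Ī = 0.00039761 in⁴.
Hole 3 (subtracted): ⌀0.3, A = 0.070686 in², x = 3 in, Ī = 0.00039761 in⁴.
Hole 4 (subtracted): ⌀0.3, A = 0.070686 in², x = 4 in, Ī = 0.00039761 in⁴.
By symmetry the centroid is at mid-width, x̄ = 2.5 in.
Transfer each piece to the vertical centroidal axis using Ī + A·d² with d = x − 2.5:
  plate: d = 0 in → contributes +12.5 in⁴
  hole 1: d = -1.5 in → contributes −0.15944 in⁴
  hole 2: d = -0.5 in → contributes −0.018069 in⁴
  hole 3: d = 0.5 in → contributes −0.018069 in⁴
  hole 4: d = 1.5 in → contributes −0.15944 in⁴
Total I = 12.145 in⁴.

I_y ≈ 12.1 in⁴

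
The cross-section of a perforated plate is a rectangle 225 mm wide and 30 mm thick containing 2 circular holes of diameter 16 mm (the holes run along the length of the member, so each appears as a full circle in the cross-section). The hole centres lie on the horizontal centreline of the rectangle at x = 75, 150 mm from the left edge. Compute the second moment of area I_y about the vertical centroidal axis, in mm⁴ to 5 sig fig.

Treat the section as a set of non-overlapping primitives; coordinates are from the bounding-box lower-left.
Plate: 225 × 30, A = 6 750 mm², x = 112.5 mm, Ī = 28 476 563 mm⁴.
Hole 1 (subtracted): ⌀16, A = 201.0619 mm², x = 75 mm, Ī = 3216.991 mm⁴.
Hole 2 (subtracted): ⌀16, A = 201.0619 mm², x = 150 mm, Ī = 3216.991 mm⁴.
By symmetry the centroid is at mid-width, x̄ = 112.5 mm.
Transfer each piece to the vertical centroidal axis using Ī + A·d² with d = x − 112.5:
  plate: d = 0 mm → contributes +28 476 563 mm⁴
  hole 1: d = -37.5 mm → contributes −285960.3 mm⁴
  hole 2: d = 37.5 mm → contributes −285960.3 mm⁴
Total I = 27 904 642 mm⁴.

I_y ≈ 2.7905 × 10⁷ mm⁴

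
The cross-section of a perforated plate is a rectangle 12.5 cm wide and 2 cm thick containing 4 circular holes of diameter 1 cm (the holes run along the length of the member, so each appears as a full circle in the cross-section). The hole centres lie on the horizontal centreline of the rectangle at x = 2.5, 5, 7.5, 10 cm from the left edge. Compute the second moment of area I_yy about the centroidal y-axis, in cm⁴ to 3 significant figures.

Decompose the section into non-overlapping parts with the origin at the bottom-left of its bounding rectangle.
Plate: 12.5 × 2, A = 25 cm², x = 6.25 cm, Ī = 325.52 cm⁴.
Hole 1 (subtracted): ⌀1, A = 0.7854 cm², x = 2.5 cm, Ī = 0.049087 cm⁴.
Hole 2 (subtracted): ⌀1, A = 0.7854 cm², x = 5 cm, Ī = 0.049087 cm⁴.
Hole 3 (subtracted): ⌀1, A = 0.7854 cm², x = 7.5 cm, Ī = 0.049087 cm⁴.
Hole 4 (subtracted): ⌀1, A = 0.7854 cm², x = 10 cm, Ī = 0.049087 cm⁴.
By symmetry the centroid is at mid-width, x̄ = 6.25 cm.
Transfer each piece to the centroidal y-axis using Ī + A·d² with d = x − 6.25:
  plate: d = 0 cm → contributes +325.52 cm⁴
  hole 1: d = -3.75 cm → contributes −11.094 cm⁴
  hole 2: d = -1.25 cm → contributes −1.2763 cm⁴
  hole 3: d = 1.25 cm → contributes −1.2763 cm⁴
  hole 4: d = 3.75 cm → contributes −11.094 cm⁴
Total I = 300.78 cm⁴.

I_yy ≈ 301 cm⁴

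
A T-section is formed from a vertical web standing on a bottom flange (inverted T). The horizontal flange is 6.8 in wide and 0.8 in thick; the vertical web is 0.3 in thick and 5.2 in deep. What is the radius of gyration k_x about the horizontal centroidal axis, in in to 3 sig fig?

k_x ≈ 1.45 in

Split into non-overlapping primitives; take the origin at the lower-left of the bounding box.
Flange: 6.8 × 0.8, A = 5.44 in², y = 0.4 in, Ī = 0.29013 in⁴.
Web: 0.3 × 5.2, A = 1.56 in², y = 3.4 in, Ī = 3.5152 in⁴.
Centroid: ȳ = ΣA·y / ΣA = 1.0686 in.
Transfer each piece to the horizontal centroidal axis using Ī + A·d² with d = y − 1.0686:
  flange: d = -0.66857 in → contributes +2.7217 in⁴
  web: d = 2.3314 in → contributes +11.995 in⁴
Total I = 14.716 in⁴.
Radius of gyration: k = √(I/A) = √(14.716 / 7) = 1.4499 in.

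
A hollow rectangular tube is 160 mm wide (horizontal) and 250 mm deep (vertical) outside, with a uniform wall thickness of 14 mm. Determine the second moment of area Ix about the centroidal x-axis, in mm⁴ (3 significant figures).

Decompose the section into non-overlapping parts with the origin at the bottom-left of its bounding rectangle.
Outer rectangle: 160 × 250, A = 40 000 mm², y = 125 mm, Ī = 208 333 333 mm⁴.
Inner void (subtracted): 132 × 222, A = 29 304 mm², y = 125 mm, Ī = 120 351 528 mm⁴.
By symmetry the centroid is at mid-height, ȳ = 125 mm.
All pieces are centred on the centroidal x-axis, so I = ΣĪ (holes subtracted) = 87 981 805 mm⁴.

Ix ≈ 8.80 × 10⁷ mm⁴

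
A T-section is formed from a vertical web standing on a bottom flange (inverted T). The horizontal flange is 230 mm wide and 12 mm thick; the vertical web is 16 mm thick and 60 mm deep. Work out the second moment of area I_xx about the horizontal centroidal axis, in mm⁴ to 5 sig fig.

Break the section into simple shapes (no overlaps), measuring from the bottom-left corner of the bounding box.
Flange: 230 × 12, A = 2 760 mm², y = 6 mm, Ī = 33 120 mm⁴.
Web: 16 × 60, A = 960 mm², y = 42 mm, Ī = 288 000 mm⁴.
Centroid: ȳ = ΣA·y / ΣA = 15.29032 mm.
Transfer each piece to the horizontal centroidal axis using Ī + A·d² with d = y − 15.29032:
  flange: d = -9.290323 mm → contributes +271335.9 mm⁴
  web: d = 26.70968 mm → contributes +972870.6 mm⁴
Total I = 1 244 206 mm⁴.

I_xx ≈ 1.2442 × 10⁶ mm⁴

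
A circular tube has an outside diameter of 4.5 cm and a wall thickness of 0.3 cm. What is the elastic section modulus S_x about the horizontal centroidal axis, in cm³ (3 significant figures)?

Decompose the section into non-overlapping parts with the origin at the bottom-left of its bounding rectangle.
Outer circle: ⌀4.5, A = 15.904 cm², y = 2.25 cm, Ī = 20.129 cm⁴.
Bore (subtracted): ⌀3.9, A = 11.946 cm², y = 2.25 cm, Ī = 11.356 cm⁴.
By symmetry the centroid is at mid-height, ȳ = 2.25 cm.
All pieces are centred on the horizontal centroidal axis, so I = ΣĪ (holes subtracted) = 8.7728 cm⁴.
Extreme fibre distance c = 2.25 cm; S = I/c = 3.899 cm³.

S_x ≈ 3.90 cm³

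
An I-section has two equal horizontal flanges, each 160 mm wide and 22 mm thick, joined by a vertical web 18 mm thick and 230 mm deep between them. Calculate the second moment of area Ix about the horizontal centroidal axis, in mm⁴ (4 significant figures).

Ix ≈ 1.303 × 10⁸ mm⁴

Decompose the section into non-overlapping parts with the origin at the bottom-left of its bounding rectangle.
Bottom flange: 160 × 22, A = 3 520 mm², y = 11 mm, Ī = 141 973 mm⁴.
Web: 18 × 230, A = 4 140 mm², y = 137 mm, Ī = 18 250 500 mm⁴.
Top flange: 160 × 22, A = 3 520 mm², y = 263 mm, Ī = 141 973 mm⁴.
By symmetry the centroid is at mid-height, ȳ = 137 mm.
Transfer each piece to the horizontal centroidal axis using Ī + A·d² with d = y − 137:
  bottom flange: d = -126 mm → contributes +56 025 493 mm⁴
  web: d = 0 mm → contributes +18 250 500 mm⁴
  top flange: d = 126 mm → contributes +56 025 493 mm⁴
Total I = 130 301 487 mm⁴.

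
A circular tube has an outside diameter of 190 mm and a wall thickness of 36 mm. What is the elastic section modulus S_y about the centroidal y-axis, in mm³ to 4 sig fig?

S_y ≈ 5.732 × 10⁵ mm³

Break the section into simple shapes (no overlaps), measuring from the bottom-left corner of the bounding box.
Outer circle: ⌀190, A = 28352.9 mm², x = 95 mm, Ī = 63 971 171 mm⁴.
Bore (subtracted): ⌀118, A = 10935.9 mm², x = 95 mm, Ī = 9 516 953 mm⁴.
By symmetry the centroid is at mid-width, x̄ = 95 mm.
All pieces are centred on the centroidal y-axis, so I = ΣĪ (holes subtracted) = 54 454 218 mm⁴.
Extreme fibre distance c = 95 mm; S = I/c = 573 202 mm³.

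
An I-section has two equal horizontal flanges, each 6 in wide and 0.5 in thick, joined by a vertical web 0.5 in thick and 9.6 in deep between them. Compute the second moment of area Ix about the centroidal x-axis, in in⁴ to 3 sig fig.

Break the section into simple shapes (no overlaps), measuring from the bottom-left corner of the bounding box.
Bottom flange: 6 × 0.5, A = 3 in², y = 0.25 in, Ī = 0.0625 in⁴.
Web: 0.5 × 9.6, A = 4.8 in², y = 5.3 in, Ī = 36.864 in⁴.
Top flange: 6 × 0.5, A = 3 in², y = 10.35 in, Ī = 0.0625 in⁴.
By symmetry the centroid is at mid-height, ȳ = 5.3 in.
Transfer each piece to the centroidal x-axis using Ī + A·d² with d = y − 5.3:
  bottom flange: d = -5.05 in → contributes +76.57 in⁴
  web: d = 0 in → contributes +36.864 in⁴
  top flange: d = 5.05 in → contributes +76.57 in⁴
Total I = 190 in⁴.

Ix ≈ 190 in⁴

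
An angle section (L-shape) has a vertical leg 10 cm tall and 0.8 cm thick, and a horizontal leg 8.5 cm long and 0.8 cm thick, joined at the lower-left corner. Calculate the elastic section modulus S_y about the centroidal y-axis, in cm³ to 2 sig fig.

S_y ≈ 15 cm³

Treat the section as a set of non-overlapping primitives; coordinates are from the bounding-box lower-left.
Vertical leg: 0.8 × 10, A = 8 cm², x = 0.4 cm, Ī = 0.4267 cm⁴.
Horizontal leg (remainder): 7.7 × 0.8, A = 6.16 cm², x = 4.65 cm, Ī = 30.44 cm⁴.
Centroid: x̄ = ΣA·x / ΣA = 2.249 cm.
Transfer each piece to the centroidal y-axis using Ī + A·d² with d = x − 2.249:
  vertical leg: d = -1.849 cm → contributes +27.77 cm⁴
  horizontal leg (remainder): d = 2.401 cm → contributes +65.95 cm⁴
Total I = 93.72 cm⁴.
Extreme fibre distance c = 6.251 cm; S = I/c = 14.99 cm³.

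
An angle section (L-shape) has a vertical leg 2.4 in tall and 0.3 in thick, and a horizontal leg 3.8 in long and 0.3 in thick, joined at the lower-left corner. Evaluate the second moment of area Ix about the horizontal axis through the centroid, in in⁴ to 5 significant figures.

Decompose the section into non-overlapping parts with the origin at the bottom-left of its bounding rectangle.
Vertical leg: 0.3 × 2.4, A = 0.72 in², y = 1.2 in, Ī = 0.3456 in⁴.
Horizontal leg (remainder): 3.5 × 0.3, A = 1.05 in², y = 0.15 in, Ī = 0.007875 in⁴.
Centroid: ȳ = ΣA·y / ΣA = 0.5771186 in.
Transfer each piece to the horizontal axis through the centroid using Ī + A·d² with d = y − 0.5771186:
  vertical leg: d = 0.6228814 in → contributes +0.6249465 in⁴
  horizontal leg (remainder): d = -0.4271186 in → contributes +0.1994269 in⁴
Total I = 0.8243733 in⁴.

Ix ≈ 0.82437 in⁴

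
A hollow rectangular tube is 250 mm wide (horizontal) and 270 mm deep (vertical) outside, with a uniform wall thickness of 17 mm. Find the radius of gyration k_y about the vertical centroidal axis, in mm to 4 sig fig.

k_y ≈ 96.34 mm

Treat the section as a set of non-overlapping primitives; coordinates are from the bounding-box lower-left.
Outer rectangle: 250 × 270, A = 67 500 mm², x = 125 mm, Ī = 351 562 500 mm⁴.
Inner void (subtracted): 216 × 236, A = 50 976 mm², x = 125 mm, Ī = 198 194 688 mm⁴.
By symmetry the centroid is at mid-width, x̄ = 125 mm.
All pieces are centred on the vertical centroidal axis, so I = ΣĪ (holes subtracted) = 153 367 812 mm⁴.
Radius of gyration: k = √(I/A) = √(153 367 812 / 16 524) = 96.3406 mm.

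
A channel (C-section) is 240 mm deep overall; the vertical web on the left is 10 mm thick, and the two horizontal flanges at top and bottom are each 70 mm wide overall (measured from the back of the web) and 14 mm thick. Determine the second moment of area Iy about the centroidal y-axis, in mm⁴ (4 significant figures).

Iy ≈ 1.735 × 10⁶ mm⁴

Treat the section as a set of non-overlapping primitives; coordinates are from the bounding-box lower-left.
Web: 10 × 240, A = 2 400 mm², x = 5 mm, Ī = 20 000 mm⁴.
Top flange (beyond web): 60 × 14, A = 840 mm², x = 40 mm, Ī = 252 000 mm⁴.
Bottom flange (beyond web): 60 × 14, A = 840 mm², x = 40 mm, Ī = 252 000 mm⁴.
Centroid: x̄ = ΣA·x / ΣA = 19.4118 mm.
Transfer each piece to the centroidal y-axis using Ī + A·d² with d = x − 19.4118:
  web: d = -14.4118 mm → contributes +518 478 mm⁴
  top flange (beyond web): d = 20.5882 mm → contributes +608 055 mm⁴
  bottom flange (beyond web): d = 20.5882 mm → contributes +608 055 mm⁴
Total I = 1 734 588 mm⁴.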